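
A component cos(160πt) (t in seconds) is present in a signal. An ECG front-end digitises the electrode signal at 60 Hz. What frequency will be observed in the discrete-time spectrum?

ω = 160π rad/s → f = ω/(2π) = 80 Hz.
80 Hz mod fs = 20 Hz.
20 Hz ≤ fs/2 = 30 Hz, appears at 20 Hz.

20 Hz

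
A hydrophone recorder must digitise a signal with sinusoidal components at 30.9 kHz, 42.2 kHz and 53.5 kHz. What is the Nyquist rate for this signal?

107 kHz

Highest-frequency component: 53.5 kHz.
Nyquist rate = 2 × 53.5 kHz = 107 kHz.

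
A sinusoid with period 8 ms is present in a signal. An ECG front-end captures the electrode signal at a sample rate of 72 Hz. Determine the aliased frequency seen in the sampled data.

T = 8 ms → f = 1/T = 125 Hz.
125 Hz mod fs = 53 Hz.
53 Hz > fs/2 = 36 Hz, folds to fs − 53 Hz = 19 Hz.

19 Hz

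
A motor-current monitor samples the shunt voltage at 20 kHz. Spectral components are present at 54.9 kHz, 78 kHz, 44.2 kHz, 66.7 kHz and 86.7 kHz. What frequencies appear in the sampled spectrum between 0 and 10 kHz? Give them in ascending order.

2 kHz, 4.2 kHz, 5.1 kHz, 6.7 kHz

fs/2 = 10 kHz.
54.9 kHz mod fs = 14.9 kHz.
14.9 kHz > fs/2 = 10 kHz, folds to fs − 14.9 kHz = 5.1 kHz.
78 kHz mod fs = 18 kHz.
18 kHz > fs/2 = 10 kHz, folds to fs − 18 kHz = 2 kHz.
44.2 kHz mod fs = 4.2 kHz.
4.2 kHz ≤ fs/2 = 10 kHz, appears at 4.2 kHz.
66.7 kHz mod fs = 6.7 kHz.
6.7 kHz ≤ fs/2 = 10 kHz, appears at 6.7 kHz.
86.7 kHz mod fs = 6.7 kHz.
6.7 kHz ≤ fs/2 = 10 kHz, appears at 6.7 kHz.
Distinct values: {2 kHz, 4.2 kHz, 5.1 kHz, 6.7 kHz}.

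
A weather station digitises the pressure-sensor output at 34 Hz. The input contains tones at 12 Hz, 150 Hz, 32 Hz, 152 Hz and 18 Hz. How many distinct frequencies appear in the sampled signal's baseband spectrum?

fs/2 = 17 Hz.
12 Hz ≤ fs/2 = 17 Hz, passes unchanged.
150 Hz mod fs = 14 Hz.
14 Hz ≤ fs/2 = 17 Hz, appears at 14 Hz.
32 Hz > fs/2 = 17 Hz, folds to fs − 32 Hz = 2 Hz.
152 Hz mod fs = 16 Hz.
16 Hz ≤ fs/2 = 17 Hz, appears at 16 Hz.
18 Hz > fs/2 = 17 Hz, folds to fs − 18 Hz = 16 Hz.
Distinct values: {2 Hz, 12 Hz, 14 Hz, 16 Hz} → 4.

4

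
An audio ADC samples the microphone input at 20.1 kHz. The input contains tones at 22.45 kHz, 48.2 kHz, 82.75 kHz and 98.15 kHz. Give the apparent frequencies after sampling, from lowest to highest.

fs/2 = 10.05 kHz.
22.45 kHz mod fs = 2.35 kHz.
2.35 kHz ≤ fs/2 = 10.05 kHz, appears at 2.35 kHz.
48.2 kHz mod fs = 8 kHz.
8 kHz ≤ fs/2 = 10.05 kHz, appears at 8 kHz.
82.75 kHz mod fs = 2.35 kHz.
2.35 kHz ≤ fs/2 = 10.05 kHz, appears at 2.35 kHz.
98.15 kHz mod fs = 17.75 kHz.
17.75 kHz > fs/2 = 10.05 kHz, folds to fs − 17.75 kHz = 2.35 kHz.
Distinct values: {2.35 kHz, 8 kHz}.

2.35 kHz, 8 kHz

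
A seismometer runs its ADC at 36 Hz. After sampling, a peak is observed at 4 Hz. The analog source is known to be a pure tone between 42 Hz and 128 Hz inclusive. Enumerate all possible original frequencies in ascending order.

68 Hz, 76 Hz, 104 Hz, 112 Hz

Frequencies that alias to 4 Hz are k·fs ± 4 Hz for integer k ≥ 0.
k=0: 4 Hz.
k=1: 32 Hz, 40 Hz.
k=2: 68 Hz, 76 Hz.
k=3: 104 Hz, 112 Hz.
k=4: 140 Hz, 148 Hz.
Within [42 Hz, 128 Hz]: 68 Hz, 76 Hz, 104 Hz, 112 Hz.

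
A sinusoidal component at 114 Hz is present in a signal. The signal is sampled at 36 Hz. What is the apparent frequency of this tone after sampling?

6 Hz

114 Hz mod fs = 6 Hz.
6 Hz ≤ fs/2 = 18 Hz, appears at 6 Hz.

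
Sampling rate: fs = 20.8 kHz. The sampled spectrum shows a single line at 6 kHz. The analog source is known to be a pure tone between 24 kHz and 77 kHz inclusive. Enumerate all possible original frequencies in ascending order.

Frequencies that alias to 6 kHz are k·fs ± 6 kHz for integer k ≥ 0.
k=0: 6 kHz.
k=1: 14.8 kHz, 26.8 kHz.
k=2: 35.6 kHz, 47.6 kHz.
k=3: 56.4 kHz, 68.4 kHz.
k=4: 77.2 kHz, 89.2 kHz.
Within [24 kHz, 77 kHz]: 26.8 kHz, 35.6 kHz, 47.6 kHz, 56.4 kHz, 68.4 kHz.

26.8 kHz, 35.6 kHz, 47.6 kHz, 56.4 kHz, 68.4 kHz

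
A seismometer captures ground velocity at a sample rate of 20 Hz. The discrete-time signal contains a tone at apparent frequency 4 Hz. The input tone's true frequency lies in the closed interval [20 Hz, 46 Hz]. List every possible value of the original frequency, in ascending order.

24 Hz, 36 Hz, 44 Hz

Frequencies that alias to 4 Hz are k·fs ± 4 Hz for integer k ≥ 0.
k=0: 4 Hz.
k=1: 16 Hz, 24 Hz.
k=2: 36 Hz, 44 Hz.
k=3: 56 Hz, 64 Hz.
Within [20 Hz, 46 Hz]: 24 Hz, 36 Hz, 44 Hz.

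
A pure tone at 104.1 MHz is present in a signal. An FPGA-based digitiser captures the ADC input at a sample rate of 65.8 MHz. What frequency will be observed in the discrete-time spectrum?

104.1 MHz mod fs = 38.3 MHz.
38.3 MHz > fs/2 = 32.9 MHz, folds to fs − 38.3 MHz = 27.5 MHz.

27.5 MHz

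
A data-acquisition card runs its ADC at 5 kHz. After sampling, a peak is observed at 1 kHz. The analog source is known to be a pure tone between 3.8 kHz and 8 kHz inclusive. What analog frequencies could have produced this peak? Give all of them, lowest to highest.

Frequencies that alias to 1 kHz are k·fs ± 1 kHz for integer k ≥ 0.
k=0: 1 kHz.
k=1: 4 kHz, 6 kHz.
k=2: 9 kHz, 11 kHz.
Within [3.8 kHz, 8 kHz]: 4 kHz, 6 kHz.

4 kHz, 6 kHz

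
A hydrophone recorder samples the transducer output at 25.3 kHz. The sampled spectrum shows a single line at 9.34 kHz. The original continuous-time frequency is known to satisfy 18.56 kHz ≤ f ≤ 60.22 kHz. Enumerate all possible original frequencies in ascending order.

34.64 kHz, 41.26 kHz, 59.94 kHz

Frequencies that alias to 9.34 kHz are k·fs ± 9.34 kHz for integer k ≥ 0.
k=0: 9.34 kHz.
k=1: 15.96 kHz, 34.64 kHz.
k=2: 41.26 kHz, 59.94 kHz.
k=3: 66.56 kHz, 85.24 kHz.
Within [18.56 kHz, 60.22 kHz]: 34.64 kHz, 41.26 kHz, 59.94 kHz.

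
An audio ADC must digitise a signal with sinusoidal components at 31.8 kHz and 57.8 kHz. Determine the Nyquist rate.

Highest-frequency component: 57.8 kHz.
Nyquist rate = 2 × 57.8 kHz = 115.6 kHz.

115.6 kHz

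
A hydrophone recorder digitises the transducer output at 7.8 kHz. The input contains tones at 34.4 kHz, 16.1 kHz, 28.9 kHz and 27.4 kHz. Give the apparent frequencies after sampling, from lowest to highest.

0.5 kHz, 2.3 kHz, 3.2 kHz, 3.8 kHz

fs/2 = 3.9 kHz.
34.4 kHz mod fs = 3.2 kHz.
3.2 kHz ≤ fs/2 = 3.9 kHz, appears at 3.2 kHz.
16.1 kHz mod fs = 0.5 kHz.
0.5 kHz ≤ fs/2 = 3.9 kHz, appears at 0.5 kHz.
28.9 kHz mod fs = 5.5 kHz.
5.5 kHz > fs/2 = 3.9 kHz, folds to fs − 5.5 kHz = 2.3 kHz.
27.4 kHz mod fs = 4 kHz.
4 kHz > fs/2 = 3.9 kHz, folds to fs − 4 kHz = 3.8 kHz.
Distinct values: {0.5 kHz, 2.3 kHz, 3.2 kHz, 3.8 kHz}.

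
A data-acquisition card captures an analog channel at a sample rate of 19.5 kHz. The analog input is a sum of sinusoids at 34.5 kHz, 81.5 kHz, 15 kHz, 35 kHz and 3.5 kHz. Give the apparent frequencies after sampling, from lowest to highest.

fs/2 = 9.75 kHz.
34.5 kHz mod fs = 15 kHz.
15 kHz > fs/2 = 9.75 kHz, folds to fs − 15 kHz = 4.5 kHz.
81.5 kHz mod fs = 3.5 kHz.
3.5 kHz ≤ fs/2 = 9.75 kHz, appears at 3.5 kHz.
15 kHz > fs/2 = 9.75 kHz, folds to fs − 15 kHz = 4.5 kHz.
35 kHz mod fs = 15.5 kHz.
15.5 kHz > fs/2 = 9.75 kHz, folds to fs − 15.5 kHz = 4 kHz.
3.5 kHz ≤ fs/2 = 9.75 kHz, passes unchanged.
Distinct values: {3.5 kHz, 4 kHz, 4.5 kHz}.

3.5 kHz, 4 kHz, 4.5 kHz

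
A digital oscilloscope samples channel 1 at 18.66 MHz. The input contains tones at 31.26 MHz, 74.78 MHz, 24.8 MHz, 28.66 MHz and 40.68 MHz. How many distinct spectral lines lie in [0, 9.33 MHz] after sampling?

5

fs/2 = 9.33 MHz.
31.26 MHz mod fs = 12.6 MHz.
12.6 MHz > fs/2 = 9.33 MHz, folds to fs − 12.6 MHz = 6.06 MHz.
74.78 MHz mod fs = 0.14 MHz.
0.14 MHz ≤ fs/2 = 9.33 MHz, appears at 0.14 MHz.
24.8 MHz mod fs = 6.14 MHz.
6.14 MHz ≤ fs/2 = 9.33 MHz, appears at 6.14 MHz.
28.66 MHz mod fs = 10 MHz.
10 MHz > fs/2 = 9.33 MHz, folds to fs − 10 MHz = 8.66 MHz.
40.68 MHz mod fs = 3.36 MHz.
3.36 MHz ≤ fs/2 = 9.33 MHz, appears at 3.36 MHz.
Distinct values: {0.14 MHz, 3.36 MHz, 6.06 MHz, 6.14 MHz, 8.66 MHz} → 5.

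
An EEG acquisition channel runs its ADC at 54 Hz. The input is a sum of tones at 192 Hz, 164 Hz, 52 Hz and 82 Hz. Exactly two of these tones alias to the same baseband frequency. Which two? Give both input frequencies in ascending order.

fs/2 = 27 Hz.
192 Hz mod fs = 30 Hz.
30 Hz > fs/2 = 27 Hz, folds to fs − 30 Hz = 24 Hz.
164 Hz mod fs = 2 Hz.
2 Hz ≤ fs/2 = 27 Hz, appears at 2 Hz.
52 Hz > fs/2 = 27 Hz, folds to fs − 52 Hz = 2 Hz.
82 Hz mod fs = 28 Hz.
28 Hz > fs/2 = 27 Hz, folds to fs − 28 Hz = 26 Hz.
52 Hz and 164 Hz both map to 2 Hz.

52 Hz, 164 Hz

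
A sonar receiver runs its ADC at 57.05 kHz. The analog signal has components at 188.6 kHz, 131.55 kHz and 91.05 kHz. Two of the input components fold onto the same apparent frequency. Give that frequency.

fs/2 = 28.525 kHz.
188.6 kHz mod fs = 17.45 kHz.
17.45 kHz ≤ fs/2 = 28.525 kHz, appears at 17.45 kHz.
131.55 kHz mod fs = 17.45 kHz.
17.45 kHz ≤ fs/2 = 28.525 kHz, appears at 17.45 kHz.
91.05 kHz mod fs = 34 kHz.
34 kHz > fs/2 = 28.525 kHz, folds to fs − 34 kHz = 23.05 kHz.
131.55 kHz and 188.6 kHz both map to 17.45 kHz.

17.45 kHz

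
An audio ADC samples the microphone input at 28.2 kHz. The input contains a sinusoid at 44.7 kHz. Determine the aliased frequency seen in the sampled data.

44.7 kHz mod fs = 16.5 kHz.
16.5 kHz > fs/2 = 14.1 kHz, folds to fs − 16.5 kHz = 11.7 kHz.

11.7 kHz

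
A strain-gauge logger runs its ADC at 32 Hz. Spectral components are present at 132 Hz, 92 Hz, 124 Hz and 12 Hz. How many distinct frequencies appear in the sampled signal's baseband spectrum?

2

fs/2 = 16 Hz.
132 Hz mod fs = 4 Hz.
4 Hz ≤ fs/2 = 16 Hz, appears at 4 Hz.
92 Hz mod fs = 28 Hz.
28 Hz > fs/2 = 16 Hz, folds to fs − 28 Hz = 4 Hz.
124 Hz mod fs = 28 Hz.
28 Hz > fs/2 = 16 Hz, folds to fs − 28 Hz = 4 Hz.
12 Hz ≤ fs/2 = 16 Hz, passes unchanged.
Distinct values: {4 Hz, 12 Hz} → 2.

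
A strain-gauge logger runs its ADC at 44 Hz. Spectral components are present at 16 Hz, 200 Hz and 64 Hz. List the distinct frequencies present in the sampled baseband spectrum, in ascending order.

16 Hz, 20 Hz

fs/2 = 22 Hz.
16 Hz ≤ fs/2 = 22 Hz, passes unchanged.
200 Hz mod fs = 24 Hz.
24 Hz > fs/2 = 22 Hz, folds to fs − 24 Hz = 20 Hz.
64 Hz mod fs = 20 Hz.
20 Hz ≤ fs/2 = 22 Hz, appears at 20 Hz.
Distinct values: {16 Hz, 20 Hz}.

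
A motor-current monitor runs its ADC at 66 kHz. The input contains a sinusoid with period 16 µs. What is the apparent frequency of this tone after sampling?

3.5 kHz

T = 16 µs → f = 1/T = 62.5 kHz.
62.5 kHz > fs/2 = 33 kHz, folds to fs − 62.5 kHz = 3.5 kHz.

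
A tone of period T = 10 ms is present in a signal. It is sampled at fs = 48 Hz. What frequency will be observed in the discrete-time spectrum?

T = 10 ms → f = 1/T = 100 Hz.
100 Hz mod fs = 4 Hz.
4 Hz ≤ fs/2 = 24 Hz, appears at 4 Hz.

4 Hz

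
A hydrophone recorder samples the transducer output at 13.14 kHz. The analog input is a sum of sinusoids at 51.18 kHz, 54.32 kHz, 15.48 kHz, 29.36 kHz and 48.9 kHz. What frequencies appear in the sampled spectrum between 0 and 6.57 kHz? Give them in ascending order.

fs/2 = 6.57 kHz.
51.18 kHz mod fs = 11.76 kHz.
11.76 kHz > fs/2 = 6.57 kHz, folds to fs − 11.76 kHz = 1.38 kHz.
54.32 kHz mod fs = 1.76 kHz.
1.76 kHz ≤ fs/2 = 6.57 kHz, appears at 1.76 kHz.
15.48 kHz mod fs = 2.34 kHz.
2.34 kHz ≤ fs/2 = 6.57 kHz, appears at 2.34 kHz.
29.36 kHz mod fs = 3.08 kHz.
3.08 kHz ≤ fs/2 = 6.57 kHz, appears at 3.08 kHz.
48.9 kHz mod fs = 9.48 kHz.
9.48 kHz > fs/2 = 6.57 kHz, folds to fs − 9.48 kHz = 3.66 kHz.
Distinct values: {1.38 kHz, 1.76 kHz, 2.34 kHz, 3.08 kHz, 3.66 kHz}.

1.38 kHz, 1.76 kHz, 2.34 kHz, 3.08 kHz, 3.66 kHz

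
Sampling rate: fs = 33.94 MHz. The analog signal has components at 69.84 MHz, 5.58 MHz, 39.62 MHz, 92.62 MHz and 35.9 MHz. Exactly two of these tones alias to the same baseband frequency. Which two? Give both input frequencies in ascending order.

fs/2 = 16.97 MHz.
69.84 MHz mod fs = 1.96 MHz.
1.96 MHz ≤ fs/2 = 16.97 MHz, appears at 1.96 MHz.
5.58 MHz ≤ fs/2 = 16.97 MHz, passes unchanged.
39.62 MHz mod fs = 5.68 MHz.
5.68 MHz ≤ fs/2 = 16.97 MHz, appears at 5.68 MHz.
92.62 MHz mod fs = 24.74 MHz.
24.74 MHz > fs/2 = 16.97 MHz, folds to fs − 24.74 MHz = 9.2 MHz.
35.9 MHz mod fs = 1.96 MHz.
1.96 MHz ≤ fs/2 = 16.97 MHz, appears at 1.96 MHz.
35.9 MHz and 69.84 MHz both map to 1.96 MHz.

35.9 MHz, 69.84 MHz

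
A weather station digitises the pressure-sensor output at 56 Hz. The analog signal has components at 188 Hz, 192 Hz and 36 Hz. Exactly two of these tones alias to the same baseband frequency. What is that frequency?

fs/2 = 28 Hz.
188 Hz mod fs = 20 Hz.
20 Hz ≤ fs/2 = 28 Hz, appears at 20 Hz.
192 Hz mod fs = 24 Hz.
24 Hz ≤ fs/2 = 28 Hz, appears at 24 Hz.
36 Hz > fs/2 = 28 Hz, folds to fs − 36 Hz = 20 Hz.
36 Hz and 188 Hz both map to 20 Hz.

20 Hz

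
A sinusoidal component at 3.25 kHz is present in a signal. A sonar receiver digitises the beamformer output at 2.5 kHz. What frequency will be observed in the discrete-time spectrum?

0.75 kHz

3.25 kHz mod fs = 0.75 kHz.
0.75 kHz ≤ fs/2 = 1.25 kHz, appears at 0.75 kHz.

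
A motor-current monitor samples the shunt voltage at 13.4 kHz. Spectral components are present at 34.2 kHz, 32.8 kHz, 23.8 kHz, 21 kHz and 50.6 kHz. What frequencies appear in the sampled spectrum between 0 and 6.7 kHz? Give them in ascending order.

3 kHz, 5.8 kHz, 6 kHz

fs/2 = 6.7 kHz.
34.2 kHz mod fs = 7.4 kHz.
7.4 kHz > fs/2 = 6.7 kHz, folds to fs − 7.4 kHz = 6 kHz.
32.8 kHz mod fs = 6 kHz.
6 kHz ≤ fs/2 = 6.7 kHz, appears at 6 kHz.
23.8 kHz mod fs = 10.4 kHz.
10.4 kHz > fs/2 = 6.7 kHz, folds to fs − 10.4 kHz = 3 kHz.
21 kHz mod fs = 7.6 kHz.
7.6 kHz > fs/2 = 6.7 kHz, folds to fs − 7.6 kHz = 5.8 kHz.
50.6 kHz mod fs = 10.4 kHz.
10.4 kHz > fs/2 = 6.7 kHz, folds to fs − 10.4 kHz = 3 kHz.
Distinct values: {3 kHz, 5.8 kHz, 6 kHz}.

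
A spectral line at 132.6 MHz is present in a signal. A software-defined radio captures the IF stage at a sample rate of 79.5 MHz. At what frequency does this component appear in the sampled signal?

26.4 MHz

132.6 MHz mod fs = 53.1 MHz.
53.1 MHz > fs/2 = 39.75 MHz, folds to fs − 53.1 MHz = 26.4 MHz.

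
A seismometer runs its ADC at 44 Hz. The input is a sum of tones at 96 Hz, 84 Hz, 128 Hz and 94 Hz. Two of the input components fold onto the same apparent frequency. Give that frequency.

fs/2 = 22 Hz.
96 Hz mod fs = 8 Hz.
8 Hz ≤ fs/2 = 22 Hz, appears at 8 Hz.
84 Hz mod fs = 40 Hz.
40 Hz > fs/2 = 22 Hz, folds to fs − 40 Hz = 4 Hz.
128 Hz mod fs = 40 Hz.
40 Hz > fs/2 = 22 Hz, folds to fs − 40 Hz = 4 Hz.
94 Hz mod fs = 6 Hz.
6 Hz ≤ fs/2 = 22 Hz, appears at 6 Hz.
84 Hz and 128 Hz both map to 4 Hz.

4 Hz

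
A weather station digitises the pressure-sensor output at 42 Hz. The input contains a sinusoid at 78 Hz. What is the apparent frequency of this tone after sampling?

78 Hz mod fs = 36 Hz.
36 Hz > fs/2 = 21 Hz, folds to fs − 36 Hz = 6 Hz.

6 Hz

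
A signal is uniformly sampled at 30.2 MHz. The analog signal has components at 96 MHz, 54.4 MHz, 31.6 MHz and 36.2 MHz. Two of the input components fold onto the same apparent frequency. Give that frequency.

6 MHz

fs/2 = 15.1 MHz.
96 MHz mod fs = 5.4 MHz.
5.4 MHz ≤ fs/2 = 15.1 MHz, appears at 5.4 MHz.
54.4 MHz mod fs = 24.2 MHz.
24.2 MHz > fs/2 = 15.1 MHz, folds to fs − 24.2 MHz = 6 MHz.
31.6 MHz mod fs = 1.4 MHz.
1.4 MHz ≤ fs/2 = 15.1 MHz, appears at 1.4 MHz.
36.2 MHz mod fs = 6 MHz.
6 MHz ≤ fs/2 = 15.1 MHz, appears at 6 MHz.
36.2 MHz and 54.4 MHz both map to 6 MHz.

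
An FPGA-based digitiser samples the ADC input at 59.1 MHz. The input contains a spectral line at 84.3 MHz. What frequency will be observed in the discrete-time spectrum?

84.3 MHz mod fs = 25.2 MHz.
25.2 MHz ≤ fs/2 = 29.55 MHz, appears at 25.2 MHz.

25.2 MHz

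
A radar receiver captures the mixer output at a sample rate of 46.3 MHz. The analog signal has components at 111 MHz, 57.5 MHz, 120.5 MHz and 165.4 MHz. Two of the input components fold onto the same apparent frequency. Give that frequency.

fs/2 = 23.15 MHz.
111 MHz mod fs = 18.4 MHz.
18.4 MHz ≤ fs/2 = 23.15 MHz, appears at 18.4 MHz.
57.5 MHz mod fs = 11.2 MHz.
11.2 MHz ≤ fs/2 = 23.15 MHz, appears at 11.2 MHz.
120.5 MHz mod fs = 27.9 MHz.
27.9 MHz > fs/2 = 23.15 MHz, folds to fs − 27.9 MHz = 18.4 MHz.
165.4 MHz mod fs = 26.5 MHz.
26.5 MHz > fs/2 = 23.15 MHz, folds to fs − 26.5 MHz = 19.8 MHz.
111 MHz and 120.5 MHz both map to 18.4 MHz.

18.4 MHz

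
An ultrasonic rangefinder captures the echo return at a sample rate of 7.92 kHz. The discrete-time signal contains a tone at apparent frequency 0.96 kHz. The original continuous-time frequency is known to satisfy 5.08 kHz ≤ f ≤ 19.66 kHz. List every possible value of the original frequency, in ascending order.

6.96 kHz, 8.88 kHz, 14.88 kHz, 16.8 kHz

Frequencies that alias to 0.96 kHz are k·fs ± 0.96 kHz for integer k ≥ 0.
k=0: 0.96 kHz.
k=1: 6.96 kHz, 8.88 kHz.
k=2: 14.88 kHz, 16.8 kHz.
k=3: 22.8 kHz, 24.72 kHz.
Within [5.08 kHz, 19.66 kHz]: 6.96 kHz, 8.88 kHz, 14.88 kHz, 16.8 kHz.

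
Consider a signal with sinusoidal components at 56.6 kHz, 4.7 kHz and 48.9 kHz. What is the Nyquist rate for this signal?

Highest-frequency component: 56.6 kHz.
Nyquist rate = 2 × 56.6 kHz = 113.2 kHz.

113.2 kHz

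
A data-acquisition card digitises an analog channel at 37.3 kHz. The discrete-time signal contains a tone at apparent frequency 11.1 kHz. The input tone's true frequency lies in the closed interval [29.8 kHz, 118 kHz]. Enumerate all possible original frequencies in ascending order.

Frequencies that alias to 11.1 kHz are k·fs ± 11.1 kHz for integer k ≥ 0.
k=0: 11.1 kHz.
k=1: 26.2 kHz, 48.4 kHz.
k=2: 63.5 kHz, 85.7 kHz.
k=3: 100.8 kHz, 123 kHz.
k=4: 138.1 kHz, 160.3 kHz.
Within [29.8 kHz, 118 kHz]: 48.4 kHz, 63.5 kHz, 85.7 kHz, 100.8 kHz.

48.4 kHz, 63.5 kHz, 85.7 kHz, 100.8 kHz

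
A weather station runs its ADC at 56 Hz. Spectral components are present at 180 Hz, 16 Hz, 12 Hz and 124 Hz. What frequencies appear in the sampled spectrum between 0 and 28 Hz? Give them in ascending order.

fs/2 = 28 Hz.
180 Hz mod fs = 12 Hz.
12 Hz ≤ fs/2 = 28 Hz, appears at 12 Hz.
16 Hz ≤ fs/2 = 28 Hz, passes unchanged.
12 Hz ≤ fs/2 = 28 Hz, passes unchanged.
124 Hz mod fs = 12 Hz.
12 Hz ≤ fs/2 = 28 Hz, appears at 12 Hz.
Distinct values: {12 Hz, 16 Hz}.

12 Hz, 16 Hz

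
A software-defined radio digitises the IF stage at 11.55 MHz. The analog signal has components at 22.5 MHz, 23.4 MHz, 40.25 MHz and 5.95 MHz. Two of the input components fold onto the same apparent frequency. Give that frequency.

fs/2 = 5.775 MHz.
22.5 MHz mod fs = 10.95 MHz.
10.95 MHz > fs/2 = 5.775 MHz, folds to fs − 10.95 MHz = 0.6 MHz.
23.4 MHz mod fs = 0.3 MHz.
0.3 MHz ≤ fs/2 = 5.775 MHz, appears at 0.3 MHz.
40.25 MHz mod fs = 5.6 MHz.
5.6 MHz ≤ fs/2 = 5.775 MHz, appears at 5.6 MHz.
5.95 MHz > fs/2 = 5.775 MHz, folds to fs − 5.95 MHz = 5.6 MHz.
5.95 MHz and 40.25 MHz both map to 5.6 MHz.

5.6 MHz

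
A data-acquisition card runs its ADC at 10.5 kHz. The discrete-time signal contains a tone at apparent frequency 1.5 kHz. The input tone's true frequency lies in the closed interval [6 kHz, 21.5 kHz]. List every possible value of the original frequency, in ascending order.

9 kHz, 12 kHz, 19.5 kHz

Frequencies that alias to 1.5 kHz are k·fs ± 1.5 kHz for integer k ≥ 0.
k=0: 1.5 kHz.
k=1: 9 kHz, 12 kHz.
k=2: 19.5 kHz, 22.5 kHz.
k=3: 30 kHz, 33 kHz.
Within [6 kHz, 21.5 kHz]: 9 kHz, 12 kHz, 19.5 kHz.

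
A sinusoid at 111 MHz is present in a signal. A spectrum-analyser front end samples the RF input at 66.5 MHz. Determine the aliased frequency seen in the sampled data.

111 MHz mod fs = 44.5 MHz.
44.5 MHz > fs/2 = 33.25 MHz, folds to fs − 44.5 MHz = 22 MHz.

22 MHz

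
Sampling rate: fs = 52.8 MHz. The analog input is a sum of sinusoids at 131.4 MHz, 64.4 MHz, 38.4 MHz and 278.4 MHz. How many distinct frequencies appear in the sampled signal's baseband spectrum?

3

fs/2 = 26.4 MHz.
131.4 MHz mod fs = 25.8 MHz.
25.8 MHz ≤ fs/2 = 26.4 MHz, appears at 25.8 MHz.
64.4 MHz mod fs = 11.6 MHz.
11.6 MHz ≤ fs/2 = 26.4 MHz, appears at 11.6 MHz.
38.4 MHz > fs/2 = 26.4 MHz, folds to fs − 38.4 MHz = 14.4 MHz.
278.4 MHz mod fs = 14.4 MHz.
14.4 MHz ≤ fs/2 = 26.4 MHz, appears at 14.4 MHz.
Distinct values: {11.6 MHz, 14.4 MHz, 25.8 MHz} → 3.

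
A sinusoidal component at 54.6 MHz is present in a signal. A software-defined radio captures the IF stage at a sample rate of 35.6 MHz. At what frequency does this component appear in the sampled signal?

54.6 MHz mod fs = 19 MHz.
19 MHz > fs/2 = 17.8 MHz, folds to fs − 19 MHz = 16.6 MHz.

16.6 MHz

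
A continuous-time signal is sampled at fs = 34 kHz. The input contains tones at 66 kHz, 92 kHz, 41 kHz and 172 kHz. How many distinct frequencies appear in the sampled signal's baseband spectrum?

fs/2 = 17 kHz.
66 kHz mod fs = 32 kHz.
32 kHz > fs/2 = 17 kHz, folds to fs − 32 kHz = 2 kHz.
92 kHz mod fs = 24 kHz.
24 kHz > fs/2 = 17 kHz, folds to fs − 24 kHz = 10 kHz.
41 kHz mod fs = 7 kHz.
7 kHz ≤ fs/2 = 17 kHz, appears at 7 kHz.
172 kHz mod fs = 2 kHz.
2 kHz ≤ fs/2 = 17 kHz, appears at 2 kHz.
Distinct values: {2 kHz, 7 kHz, 10 kHz} → 3.

3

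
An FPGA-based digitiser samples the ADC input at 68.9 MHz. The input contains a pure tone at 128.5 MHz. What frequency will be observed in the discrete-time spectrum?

128.5 MHz mod fs = 59.6 MHz.
59.6 MHz > fs/2 = 34.45 MHz, folds to fs − 59.6 MHz = 9.3 MHz.

9.3 MHz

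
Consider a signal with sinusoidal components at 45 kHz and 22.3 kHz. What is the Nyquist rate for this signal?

Highest-frequency component: 45 kHz.
Nyquist rate = 2 × 45 kHz = 90 kHz.

90 kHz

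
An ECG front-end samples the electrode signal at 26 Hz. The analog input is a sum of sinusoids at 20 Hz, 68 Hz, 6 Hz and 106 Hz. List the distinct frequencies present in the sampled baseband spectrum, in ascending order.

fs/2 = 13 Hz.
20 Hz > fs/2 = 13 Hz, folds to fs − 20 Hz = 6 Hz.
68 Hz mod fs = 16 Hz.
16 Hz > fs/2 = 13 Hz, folds to fs − 16 Hz = 10 Hz.
6 Hz ≤ fs/2 = 13 Hz, passes unchanged.
106 Hz mod fs = 2 Hz.
2 Hz ≤ fs/2 = 13 Hz, appears at 2 Hz.
Distinct values: {2 Hz, 6 Hz, 10 Hz}.

2 Hz, 6 Hz, 10 Hz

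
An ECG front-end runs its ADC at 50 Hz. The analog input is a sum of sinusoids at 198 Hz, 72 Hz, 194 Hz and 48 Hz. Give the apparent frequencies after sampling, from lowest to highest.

2 Hz, 6 Hz, 22 Hz

fs/2 = 25 Hz.
198 Hz mod fs = 48 Hz.
48 Hz > fs/2 = 25 Hz, folds to fs − 48 Hz = 2 Hz.
72 Hz mod fs = 22 Hz.
22 Hz ≤ fs/2 = 25 Hz, appears at 22 Hz.
194 Hz mod fs = 44 Hz.
44 Hz > fs/2 = 25 Hz, folds to fs − 44 Hz = 6 Hz.
48 Hz > fs/2 = 25 Hz, folds to fs − 48 Hz = 2 Hz.
Distinct values: {2 Hz, 6 Hz, 22 Hz}.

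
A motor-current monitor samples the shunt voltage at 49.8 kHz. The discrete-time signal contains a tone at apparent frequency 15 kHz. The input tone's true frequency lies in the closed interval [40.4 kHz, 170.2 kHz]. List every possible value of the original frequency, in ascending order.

64.8 kHz, 84.6 kHz, 114.6 kHz, 134.4 kHz, 164.4 kHz

Frequencies that alias to 15 kHz are k·fs ± 15 kHz for integer k ≥ 0.
k=0: 15 kHz.
k=1: 34.8 kHz, 64.8 kHz.
k=2: 84.6 kHz, 114.6 kHz.
k=3: 134.4 kHz, 164.4 kHz.
k=4: 184.2 kHz, 214.2 kHz.
Within [40.4 kHz, 170.2 kHz]: 64.8 kHz, 84.6 kHz, 114.6 kHz, 134.4 kHz, 164.4 kHz.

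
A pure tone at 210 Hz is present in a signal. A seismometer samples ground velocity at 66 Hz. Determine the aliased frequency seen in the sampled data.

12 Hz

210 Hz mod fs = 12 Hz.
12 Hz ≤ fs/2 = 33 Hz, appears at 12 Hz.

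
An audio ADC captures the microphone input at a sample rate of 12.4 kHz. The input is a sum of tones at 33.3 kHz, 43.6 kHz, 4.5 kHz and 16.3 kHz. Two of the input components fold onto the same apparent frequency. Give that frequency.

3.9 kHz

fs/2 = 6.2 kHz.
33.3 kHz mod fs = 8.5 kHz.
8.5 kHz > fs/2 = 6.2 kHz, folds to fs − 8.5 kHz = 3.9 kHz.
43.6 kHz mod fs = 6.4 kHz.
6.4 kHz > fs/2 = 6.2 kHz, folds to fs − 6.4 kHz = 6 kHz.
4.5 kHz ≤ fs/2 = 6.2 kHz, passes unchanged.
16.3 kHz mod fs = 3.9 kHz.
3.9 kHz ≤ fs/2 = 6.2 kHz, appears at 3.9 kHz.
16.3 kHz and 33.3 kHz both map to 3.9 kHz.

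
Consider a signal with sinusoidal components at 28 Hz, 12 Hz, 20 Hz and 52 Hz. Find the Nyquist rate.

104 Hz

Highest-frequency component: 52 Hz.
Nyquist rate = 2 × 52 Hz = 104 Hz.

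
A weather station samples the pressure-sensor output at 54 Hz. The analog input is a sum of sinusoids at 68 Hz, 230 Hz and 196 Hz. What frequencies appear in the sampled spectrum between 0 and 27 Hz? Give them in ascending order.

fs/2 = 27 Hz.
68 Hz mod fs = 14 Hz.
14 Hz ≤ fs/2 = 27 Hz, appears at 14 Hz.
230 Hz mod fs = 14 Hz.
14 Hz ≤ fs/2 = 27 Hz, appears at 14 Hz.
196 Hz mod fs = 34 Hz.
34 Hz > fs/2 = 27 Hz, folds to fs − 34 Hz = 20 Hz.
Distinct values: {14 Hz, 20 Hz}.

14 Hz, 20 Hz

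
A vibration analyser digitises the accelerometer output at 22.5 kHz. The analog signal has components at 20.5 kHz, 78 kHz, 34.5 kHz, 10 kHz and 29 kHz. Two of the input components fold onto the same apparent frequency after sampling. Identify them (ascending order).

34.5 kHz, 78 kHz

fs/2 = 11.25 kHz.
20.5 kHz > fs/2 = 11.25 kHz, folds to fs − 20.5 kHz = 2 kHz.
78 kHz mod fs = 10.5 kHz.
10.5 kHz ≤ fs/2 = 11.25 kHz, appears at 10.5 kHz.
34.5 kHz mod fs = 12 kHz.
12 kHz > fs/2 = 11.25 kHz, folds to fs − 12 kHz = 10.5 kHz.
10 kHz ≤ fs/2 = 11.25 kHz, passes unchanged.
29 kHz mod fs = 6.5 kHz.
6.5 kHz ≤ fs/2 = 11.25 kHz, appears at 6.5 kHz.
34.5 kHz and 78 kHz both map to 10.5 kHz.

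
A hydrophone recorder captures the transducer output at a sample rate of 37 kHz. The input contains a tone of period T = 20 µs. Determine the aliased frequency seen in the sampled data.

T = 20 µs → f = 1/T = 50 kHz.
50 kHz mod fs = 13 kHz.
13 kHz ≤ fs/2 = 18.5 kHz, appears at 13 kHz.

13 kHz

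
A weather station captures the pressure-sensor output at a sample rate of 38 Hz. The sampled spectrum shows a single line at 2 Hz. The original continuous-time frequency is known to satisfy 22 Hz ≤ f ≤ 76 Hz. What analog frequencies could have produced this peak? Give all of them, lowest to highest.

Frequencies that alias to 2 Hz are k·fs ± 2 Hz for integer k ≥ 0.
k=0: 2 Hz.
k=1: 36 Hz, 40 Hz.
k=2: 74 Hz, 78 Hz.
k=3: 112 Hz, 116 Hz.
Within [22 Hz, 76 Hz]: 36 Hz, 40 Hz, 74 Hz.

36 Hz, 40 Hz, 74 Hz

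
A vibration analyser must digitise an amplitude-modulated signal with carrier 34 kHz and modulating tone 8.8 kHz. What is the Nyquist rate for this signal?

AM sidebands sit at fc ± fm = 25.2 kHz and 42.8 kHz.
Highest-frequency component: 42.8 kHz.
Nyquist rate = 2 × 42.8 kHz = 85.6 kHz.

85.6 kHz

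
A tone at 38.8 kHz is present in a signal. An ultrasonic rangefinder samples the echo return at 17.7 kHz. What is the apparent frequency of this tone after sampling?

38.8 kHz mod fs = 3.4 kHz.
3.4 kHz ≤ fs/2 = 8.85 kHz, appears at 3.4 kHz.

3.4 kHz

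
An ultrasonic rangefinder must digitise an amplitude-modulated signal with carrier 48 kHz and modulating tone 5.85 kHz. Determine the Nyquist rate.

AM sidebands sit at fc ± fm = 42.15 kHz and 53.85 kHz.
Highest-frequency component: 53.85 kHz.
Nyquist rate = 2 × 53.85 kHz = 107.7 kHz.

107.7 kHz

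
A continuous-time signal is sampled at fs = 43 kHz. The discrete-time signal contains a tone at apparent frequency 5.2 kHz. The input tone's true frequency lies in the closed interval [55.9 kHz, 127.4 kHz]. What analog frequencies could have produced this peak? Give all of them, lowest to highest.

Frequencies that alias to 5.2 kHz are k·fs ± 5.2 kHz for integer k ≥ 0.
k=0: 5.2 kHz.
k=1: 37.8 kHz, 48.2 kHz.
k=2: 80.8 kHz, 91.2 kHz.
k=3: 123.8 kHz, 134.2 kHz.
k=4: 166.8 kHz, 177.2 kHz.
Within [55.9 kHz, 127.4 kHz]: 80.8 kHz, 91.2 kHz, 123.8 kHz.

80.8 kHz, 91.2 kHz, 123.8 kHz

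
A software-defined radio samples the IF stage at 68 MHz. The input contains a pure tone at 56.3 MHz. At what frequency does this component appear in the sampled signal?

11.7 MHz

56.3 MHz > fs/2 = 34 MHz, folds to fs − 56.3 MHz = 11.7 MHz.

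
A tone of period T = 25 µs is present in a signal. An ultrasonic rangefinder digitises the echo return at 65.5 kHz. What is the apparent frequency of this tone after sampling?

T = 25 µs → f = 1/T = 40 kHz.
40 kHz > fs/2 = 32.75 kHz, folds to fs − 40 kHz = 25.5 kHz.

25.5 kHz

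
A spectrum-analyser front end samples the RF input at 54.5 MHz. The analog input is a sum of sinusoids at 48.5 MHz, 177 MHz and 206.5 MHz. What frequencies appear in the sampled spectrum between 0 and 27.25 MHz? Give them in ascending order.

fs/2 = 27.25 MHz.
48.5 MHz > fs/2 = 27.25 MHz, folds to fs − 48.5 MHz = 6 MHz.
177 MHz mod fs = 13.5 MHz.
13.5 MHz ≤ fs/2 = 27.25 MHz, appears at 13.5 MHz.
206.5 MHz mod fs = 43 MHz.
43 MHz > fs/2 = 27.25 MHz, folds to fs − 43 MHz = 11.5 MHz.
Distinct values: {6 MHz, 11.5 MHz, 13.5 MHz}.

6 MHz, 11.5 MHz, 13.5 MHz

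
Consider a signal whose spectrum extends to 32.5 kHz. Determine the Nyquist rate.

Nyquist rate = 2 × 32.5 kHz = 65 kHz.

65 kHz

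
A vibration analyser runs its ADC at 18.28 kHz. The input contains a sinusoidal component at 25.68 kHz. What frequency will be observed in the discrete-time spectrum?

7.4 kHz

25.68 kHz mod fs = 7.4 kHz.
7.4 kHz ≤ fs/2 = 9.14 kHz, appears at 7.4 kHz.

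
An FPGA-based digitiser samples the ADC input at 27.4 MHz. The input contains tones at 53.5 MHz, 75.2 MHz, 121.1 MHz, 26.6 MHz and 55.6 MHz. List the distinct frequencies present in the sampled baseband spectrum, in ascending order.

fs/2 = 13.7 MHz.
53.5 MHz mod fs = 26.1 MHz.
26.1 MHz > fs/2 = 13.7 MHz, folds to fs − 26.1 MHz = 1.3 MHz.
75.2 MHz mod fs = 20.4 MHz.
20.4 MHz > fs/2 = 13.7 MHz, folds to fs − 20.4 MHz = 7 MHz.
121.1 MHz mod fs = 11.5 MHz.
11.5 MHz ≤ fs/2 = 13.7 MHz, appears at 11.5 MHz.
26.6 MHz > fs/2 = 13.7 MHz, folds to fs − 26.6 MHz = 0.8 MHz.
55.6 MHz mod fs = 0.8 MHz.
0.8 MHz ≤ fs/2 = 13.7 MHz, appears at 0.8 MHz.
Distinct values: {0.8 MHz, 1.3 MHz, 7 MHz, 11.5 MHz}.

0.8 MHz, 1.3 MHz, 7 MHz, 11.5 MHz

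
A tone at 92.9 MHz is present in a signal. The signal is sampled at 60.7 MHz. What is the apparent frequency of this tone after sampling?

92.9 MHz mod fs = 32.2 MHz.
32.2 MHz > fs/2 = 30.35 MHz, folds to fs − 32.2 MHz = 28.5 MHz.

28.5 MHz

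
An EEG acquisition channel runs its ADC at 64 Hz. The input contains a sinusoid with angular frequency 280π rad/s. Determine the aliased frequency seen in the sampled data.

12 Hz

ω = 280π rad/s → f = ω/(2π) = 140 Hz.
140 Hz mod fs = 12 Hz.
12 Hz ≤ fs/2 = 32 Hz, appears at 12 Hz.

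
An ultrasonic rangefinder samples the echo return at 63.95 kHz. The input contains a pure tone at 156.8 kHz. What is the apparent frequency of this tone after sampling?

156.8 kHz mod fs = 28.9 kHz.
28.9 kHz ≤ fs/2 = 31.975 kHz, appears at 28.9 kHz.

28.9 kHz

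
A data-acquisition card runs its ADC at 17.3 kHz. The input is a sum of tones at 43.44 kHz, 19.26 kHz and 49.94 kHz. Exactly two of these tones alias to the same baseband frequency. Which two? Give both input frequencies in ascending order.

19.26 kHz, 49.94 kHz

fs/2 = 8.65 kHz.
43.44 kHz mod fs = 8.84 kHz.
8.84 kHz > fs/2 = 8.65 kHz, folds to fs − 8.84 kHz = 8.46 kHz.
19.26 kHz mod fs = 1.96 kHz.
1.96 kHz ≤ fs/2 = 8.65 kHz, appears at 1.96 kHz.
49.94 kHz mod fs = 15.34 kHz.
15.34 kHz > fs/2 = 8.65 kHz, folds to fs − 15.34 kHz = 1.96 kHz.
19.26 kHz and 49.94 kHz both map to 1.96 kHz.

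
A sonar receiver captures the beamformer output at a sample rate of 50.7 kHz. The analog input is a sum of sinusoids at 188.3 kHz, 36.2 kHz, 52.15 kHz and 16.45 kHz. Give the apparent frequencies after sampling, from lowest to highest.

fs/2 = 25.35 kHz.
188.3 kHz mod fs = 36.2 kHz.
36.2 kHz > fs/2 = 25.35 kHz, folds to fs − 36.2 kHz = 14.5 kHz.
36.2 kHz > fs/2 = 25.35 kHz, folds to fs − 36.2 kHz = 14.5 kHz.
52.15 kHz mod fs = 1.45 kHz.
1.45 kHz ≤ fs/2 = 25.35 kHz, appears at 1.45 kHz.
16.45 kHz ≤ fs/2 = 25.35 kHz, passes unchanged.
Distinct values: {1.45 kHz, 14.5 kHz, 16.45 kHz}.

1.45 kHz, 14.5 kHz, 16.45 kHz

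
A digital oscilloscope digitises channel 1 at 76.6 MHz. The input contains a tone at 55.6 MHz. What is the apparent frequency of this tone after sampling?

21 MHz

55.6 MHz > fs/2 = 38.3 MHz, folds to fs − 55.6 MHz = 21 MHz.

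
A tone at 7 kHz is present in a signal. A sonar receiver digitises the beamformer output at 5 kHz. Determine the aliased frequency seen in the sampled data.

2 kHz

7 kHz mod fs = 2 kHz.
2 kHz ≤ fs/2 = 2.5 kHz, appears at 2 kHz.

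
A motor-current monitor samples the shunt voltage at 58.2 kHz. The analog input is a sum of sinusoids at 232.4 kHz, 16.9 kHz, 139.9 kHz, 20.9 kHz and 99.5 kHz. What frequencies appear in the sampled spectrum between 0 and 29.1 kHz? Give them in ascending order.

0.4 kHz, 16.9 kHz, 20.9 kHz, 23.5 kHz

fs/2 = 29.1 kHz.
232.4 kHz mod fs = 57.8 kHz.
57.8 kHz > fs/2 = 29.1 kHz, folds to fs − 57.8 kHz = 0.4 kHz.
16.9 kHz ≤ fs/2 = 29.1 kHz, passes unchanged.
139.9 kHz mod fs = 23.5 kHz.
23.5 kHz ≤ fs/2 = 29.1 kHz, appears at 23.5 kHz.
20.9 kHz ≤ fs/2 = 29.1 kHz, passes unchanged.
99.5 kHz mod fs = 41.3 kHz.
41.3 kHz > fs/2 = 29.1 kHz, folds to fs − 41.3 kHz = 16.9 kHz.
Distinct values: {0.4 kHz, 16.9 kHz, 20.9 kHz, 23.5 kHz}.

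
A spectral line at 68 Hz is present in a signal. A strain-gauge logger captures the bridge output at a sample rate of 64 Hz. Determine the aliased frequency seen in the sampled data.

68 Hz mod fs = 4 Hz.
4 Hz ≤ fs/2 = 32 Hz, appears at 4 Hz.

4 Hz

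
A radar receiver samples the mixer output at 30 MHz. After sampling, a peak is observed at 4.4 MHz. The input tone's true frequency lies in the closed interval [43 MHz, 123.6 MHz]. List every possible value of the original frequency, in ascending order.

Frequencies that alias to 4.4 MHz are k·fs ± 4.4 MHz for integer k ≥ 0.
k=0: 4.4 MHz.
k=1: 25.6 MHz, 34.4 MHz.
k=2: 55.6 MHz, 64.4 MHz.
k=3: 85.6 MHz, 94.4 MHz.
k=4: 115.6 MHz, 124.4 MHz.
k=5: 145.6 MHz, 154.4 MHz.
Within [43 MHz, 123.6 MHz]: 55.6 MHz, 64.4 MHz, 85.6 MHz, 94.4 MHz, 115.6 MHz.

55.6 MHz, 64.4 MHz, 85.6 MHz, 94.4 MHz, 115.6 MHz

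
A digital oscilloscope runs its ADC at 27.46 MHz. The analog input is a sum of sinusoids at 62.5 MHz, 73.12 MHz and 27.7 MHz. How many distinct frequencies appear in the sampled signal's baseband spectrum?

3

fs/2 = 13.73 MHz.
62.5 MHz mod fs = 7.58 MHz.
7.58 MHz ≤ fs/2 = 13.73 MHz, appears at 7.58 MHz.
73.12 MHz mod fs = 18.2 MHz.
18.2 MHz > fs/2 = 13.73 MHz, folds to fs − 18.2 MHz = 9.26 MHz.
27.7 MHz mod fs = 0.24 MHz.
0.24 MHz ≤ fs/2 = 13.73 MHz, appears at 0.24 MHz.
Distinct values: {0.24 MHz, 7.58 MHz, 9.26 MHz} → 3.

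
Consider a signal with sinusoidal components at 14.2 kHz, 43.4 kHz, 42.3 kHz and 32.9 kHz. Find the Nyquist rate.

86.8 kHz

Highest-frequency component: 43.4 kHz.
Nyquist rate = 2 × 43.4 kHz = 86.8 kHz.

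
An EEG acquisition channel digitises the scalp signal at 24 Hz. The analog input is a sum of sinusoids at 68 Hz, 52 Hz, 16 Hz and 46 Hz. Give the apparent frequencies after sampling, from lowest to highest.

fs/2 = 12 Hz.
68 Hz mod fs = 20 Hz.
20 Hz > fs/2 = 12 Hz, folds to fs − 20 Hz = 4 Hz.
52 Hz mod fs = 4 Hz.
4 Hz ≤ fs/2 = 12 Hz, appears at 4 Hz.
16 Hz > fs/2 = 12 Hz, folds to fs − 16 Hz = 8 Hz.
46 Hz mod fs = 22 Hz.
22 Hz > fs/2 = 12 Hz, folds to fs − 22 Hz = 2 Hz.
Distinct values: {2 Hz, 4 Hz, 8 Hz}.

2 Hz, 4 Hz, 8 Hz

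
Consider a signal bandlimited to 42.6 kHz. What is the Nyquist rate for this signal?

Nyquist rate = 2 × 42.6 kHz = 85.2 kHz.

85.2 kHz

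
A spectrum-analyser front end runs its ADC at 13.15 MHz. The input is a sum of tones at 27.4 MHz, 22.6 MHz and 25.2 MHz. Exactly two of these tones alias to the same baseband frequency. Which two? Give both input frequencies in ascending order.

25.2 MHz, 27.4 MHz

fs/2 = 6.575 MHz.
27.4 MHz mod fs = 1.1 MHz.
1.1 MHz ≤ fs/2 = 6.575 MHz, appears at 1.1 MHz.
22.6 MHz mod fs = 9.45 MHz.
9.45 MHz > fs/2 = 6.575 MHz, folds to fs − 9.45 MHz = 3.7 MHz.
25.2 MHz mod fs = 12.05 MHz.
12.05 MHz > fs/2 = 6.575 MHz, folds to fs − 12.05 MHz = 1.1 MHz.
25.2 MHz and 27.4 MHz both map to 1.1 MHz.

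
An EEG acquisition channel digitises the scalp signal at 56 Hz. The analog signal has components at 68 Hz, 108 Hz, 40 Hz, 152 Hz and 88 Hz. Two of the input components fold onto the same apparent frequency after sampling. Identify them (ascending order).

fs/2 = 28 Hz.
68 Hz mod fs = 12 Hz.
12 Hz ≤ fs/2 = 28 Hz, appears at 12 Hz.
108 Hz mod fs = 52 Hz.
52 Hz > fs/2 = 28 Hz, folds to fs − 52 Hz = 4 Hz.
40 Hz > fs/2 = 28 Hz, folds to fs − 40 Hz = 16 Hz.
152 Hz mod fs = 40 Hz.
40 Hz > fs/2 = 28 Hz, folds to fs − 40 Hz = 16 Hz.
88 Hz mod fs = 32 Hz.
32 Hz > fs/2 = 28 Hz, folds to fs − 32 Hz = 24 Hz.
40 Hz and 152 Hz both map to 16 Hz.

40 Hz, 152 Hz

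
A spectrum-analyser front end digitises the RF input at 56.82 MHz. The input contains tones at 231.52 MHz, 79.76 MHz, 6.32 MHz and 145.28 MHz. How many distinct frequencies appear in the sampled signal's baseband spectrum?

4

fs/2 = 28.41 MHz.
231.52 MHz mod fs = 4.24 MHz.
4.24 MHz ≤ fs/2 = 28.41 MHz, appears at 4.24 MHz.
79.76 MHz mod fs = 22.94 MHz.
22.94 MHz ≤ fs/2 = 28.41 MHz, appears at 22.94 MHz.
6.32 MHz ≤ fs/2 = 28.41 MHz, passes unchanged.
145.28 MHz mod fs = 31.64 MHz.
31.64 MHz > fs/2 = 28.41 MHz, folds to fs − 31.64 MHz = 25.18 MHz.
Distinct values: {4.24 MHz, 6.32 MHz, 22.94 MHz, 25.18 MHz} → 4.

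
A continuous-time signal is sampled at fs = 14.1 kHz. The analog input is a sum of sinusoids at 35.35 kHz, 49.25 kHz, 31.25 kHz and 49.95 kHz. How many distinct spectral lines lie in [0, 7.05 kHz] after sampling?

3

fs/2 = 7.05 kHz.
35.35 kHz mod fs = 7.15 kHz.
7.15 kHz > fs/2 = 7.05 kHz, folds to fs − 7.15 kHz = 6.95 kHz.
49.25 kHz mod fs = 6.95 kHz.
6.95 kHz ≤ fs/2 = 7.05 kHz, appears at 6.95 kHz.
31.25 kHz mod fs = 3.05 kHz.
3.05 kHz ≤ fs/2 = 7.05 kHz, appears at 3.05 kHz.
49.95 kHz mod fs = 7.65 kHz.
7.65 kHz > fs/2 = 7.05 kHz, folds to fs − 7.65 kHz = 6.45 kHz.
Distinct values: {3.05 kHz, 6.45 kHz, 6.95 kHz} → 3.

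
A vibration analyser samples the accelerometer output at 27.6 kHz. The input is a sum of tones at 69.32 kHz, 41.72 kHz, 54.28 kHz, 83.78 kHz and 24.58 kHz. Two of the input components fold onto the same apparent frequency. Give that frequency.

fs/2 = 13.8 kHz.
69.32 kHz mod fs = 14.12 kHz.
14.12 kHz > fs/2 = 13.8 kHz, folds to fs − 14.12 kHz = 13.48 kHz.
41.72 kHz mod fs = 14.12 kHz.
14.12 kHz > fs/2 = 13.8 kHz, folds to fs − 14.12 kHz = 13.48 kHz.
54.28 kHz mod fs = 26.68 kHz.
26.68 kHz > fs/2 = 13.8 kHz, folds to fs − 26.68 kHz = 0.92 kHz.
83.78 kHz mod fs = 0.98 kHz.
0.98 kHz ≤ fs/2 = 13.8 kHz, appears at 0.98 kHz.
24.58 kHz > fs/2 = 13.8 kHz, folds to fs − 24.58 kHz = 3.02 kHz.
41.72 kHz and 69.32 kHz both map to 13.48 kHz.

13.48 kHz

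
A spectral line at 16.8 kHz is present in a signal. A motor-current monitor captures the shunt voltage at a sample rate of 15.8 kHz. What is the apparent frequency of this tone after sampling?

1 kHz

16.8 kHz mod fs = 1 kHz.
1 kHz ≤ fs/2 = 7.9 kHz, appears at 1 kHz.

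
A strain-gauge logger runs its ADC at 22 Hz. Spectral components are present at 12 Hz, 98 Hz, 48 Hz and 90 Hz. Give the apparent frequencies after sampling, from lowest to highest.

2 Hz, 4 Hz, 10 Hz

fs/2 = 11 Hz.
12 Hz > fs/2 = 11 Hz, folds to fs − 12 Hz = 10 Hz.
98 Hz mod fs = 10 Hz.
10 Hz ≤ fs/2 = 11 Hz, appears at 10 Hz.
48 Hz mod fs = 4 Hz.
4 Hz ≤ fs/2 = 11 Hz, appears at 4 Hz.
90 Hz mod fs = 2 Hz.
2 Hz ≤ fs/2 = 11 Hz, appears at 2 Hz.
Distinct values: {2 Hz, 4 Hz, 10 Hz}.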